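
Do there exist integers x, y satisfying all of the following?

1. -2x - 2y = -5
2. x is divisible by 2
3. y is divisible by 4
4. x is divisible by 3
No

Even the single constraint (-2x - 2y = -5) is infeasible over the integers.

  - -2x - 2y = -5: every term on the left is divisible by 2, so the LHS ≡ 0 (mod 2), but the RHS -5 is not — no integer solution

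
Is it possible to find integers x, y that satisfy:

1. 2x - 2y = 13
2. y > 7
No

Even the single constraint (2x - 2y = 13) is infeasible over the integers.

  - 2x - 2y = 13: every term on the left is divisible by 2, so the LHS ≡ 0 (mod 2), but the RHS 13 is not — no integer solution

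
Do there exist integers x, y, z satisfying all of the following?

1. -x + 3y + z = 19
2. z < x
Yes

Take x = 0, y = 7, z = -2. Substituting into each constraint:
  (1) 0 + 3(7) + (-2) = 19 ✓
  (2) -2 < 0 ✓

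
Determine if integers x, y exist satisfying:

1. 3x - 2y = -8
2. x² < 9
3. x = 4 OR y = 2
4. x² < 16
No

A contradictory subset is {3x - 2y = -8, x² < 9, x = 4 OR y = 2}. No integer assignment can satisfy these jointly:

  - 3x - 2y = -8: is a linear equation tying the variables together
  - x² < 9: restricts x to |x| ≤ 2
  - x = 4 OR y = 2: forces a choice: either x = 4 or y = 2

Split on the disjunction (x = 4 OR y = 2):
  • If x = 4: this contradicts x² < 9, which requires |x| ≤ 2.
  • If y = 2: with y = 2, every remaining term of the linear equation is divisible by 3, so the left side is ≡ 0 (mod 3); but the right side -4 ≡ 2 (mod 3). No integers can satisfy it.
Both branches are infeasible, so the system has no integer solution.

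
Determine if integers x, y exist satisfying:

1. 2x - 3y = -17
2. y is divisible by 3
Yes

Take x = 5, y = 9. Substituting into each constraint:
  (1) 2(5) - 3(9) = -17 ✓
  (2) 9 = 3 × 3, remainder 0 ✓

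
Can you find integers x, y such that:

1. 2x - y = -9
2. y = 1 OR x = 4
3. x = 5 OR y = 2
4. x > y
No

A contradictory subset is {2x - y = -9, y = 1 OR x = 4, x > y}. No integer assignment can satisfy these jointly:

  - 2x - y = -9: is a linear equation tying the variables together
  - y = 1 OR x = 4: forces a choice: either y = 1 or x = 4
  - x > y: bounds one variable relative to another variable

Split on the disjunction (y = 1 OR x = 4):
  • If y = 1: the equation forces x = -4, giving (y, x) = (1, -4), which violates x > y.
  • If x = 4: the equation forces y = 17, giving (x, y) = (4, 17), which violates x > y.
Both branches are infeasible, so the system has no integer solution.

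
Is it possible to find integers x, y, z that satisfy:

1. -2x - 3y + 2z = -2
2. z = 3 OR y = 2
Yes

Take x = -2, y = 2, z = 0. Substituting into each constraint:
  (1) -2(-2) - 3(2) + 2(0) = -2 ✓
  (2) y = 2, target 2 ✓ (second branch holds)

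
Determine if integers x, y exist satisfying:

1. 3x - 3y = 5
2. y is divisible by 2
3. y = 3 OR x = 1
No

Even the single constraint (3x - 3y = 5) is infeasible over the integers.

  - 3x - 3y = 5: every term on the left is divisible by 3, so the LHS ≡ 0 (mod 3), but the RHS 5 is not — no integer solution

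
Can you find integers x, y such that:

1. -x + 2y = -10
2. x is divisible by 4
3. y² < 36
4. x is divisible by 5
Yes

Take x = 0, y = -5. Substituting into each constraint:
  (1) 0 + 2(-5) = -10 ✓
  (2) 0 = 4 × 0, remainder 0 ✓
  (3) y² = (-5)² = 25, and 25 < 36 ✓
  (4) 0 = 5 × 0, remainder 0 ✓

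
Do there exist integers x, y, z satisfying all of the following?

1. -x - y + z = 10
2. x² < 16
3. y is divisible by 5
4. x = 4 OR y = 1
No

A contradictory subset is {x² < 16, y is divisible by 5, x = 4 OR y = 1}. No integer assignment can satisfy these jointly:

  - x² < 16: restricts x to |x| ≤ 3
  - y is divisible by 5: restricts y to multiples of 5
  - x = 4 OR y = 1: forces a choice: either x = 4 or y = 1

Split on the disjunction (x = 4 OR y = 1):
  • If x = 4: this contradicts x² < 16, which requires |x| ≤ 3.
  • If y = 1: this contradicts the divisibility constraint — 1 is not a multiple of 5.
Both branches are infeasible, so the system has no integer solution.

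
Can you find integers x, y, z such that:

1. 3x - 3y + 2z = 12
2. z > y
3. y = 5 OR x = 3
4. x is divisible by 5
Yes

Take x = -5, y = 5, z = 21. Substituting into each constraint:
  (1) 3(-5) - 3(5) + 2(21) = 12 ✓
  (2) 21 > 5 ✓
  (3) y = 5, target 5 ✓ (first branch holds)
  (4) -5 = 5 × -1, remainder 0 ✓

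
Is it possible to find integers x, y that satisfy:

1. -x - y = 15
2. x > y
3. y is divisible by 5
Yes

Take x = -5, y = -10. Substituting into each constraint:
  (1) 5 + 10 = 15 ✓
  (2) -5 > -10 ✓
  (3) -10 = 5 × -2, remainder 0 ✓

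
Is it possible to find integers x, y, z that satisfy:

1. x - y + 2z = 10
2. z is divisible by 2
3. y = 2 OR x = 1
Yes

Take x = 1, y = -9, z = 0. Substituting into each constraint:
  (1) 1 + 9 + 2(0) = 10 ✓
  (2) 0 = 2 × 0, remainder 0 ✓
  (3) x = 1, target 1 ✓ (second branch holds)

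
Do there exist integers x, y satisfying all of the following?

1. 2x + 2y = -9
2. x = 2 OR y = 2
No

Even the single constraint (2x + 2y = -9) is infeasible over the integers.

  - 2x + 2y = -9: every term on the left is divisible by 2, so the LHS ≡ 0 (mod 2), but the RHS -9 is not — no integer solution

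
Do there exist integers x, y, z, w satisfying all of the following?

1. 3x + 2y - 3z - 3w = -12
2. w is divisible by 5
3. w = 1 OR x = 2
Yes

Take x = 2, y = 0, z = 1, w = 5. Substituting into each constraint:
  (1) 3(2) + 2(0) - 3(1) - 3(5) = -12 ✓
  (2) 5 = 5 × 1, remainder 0 ✓
  (3) x = 2, target 2 ✓ (second branch holds)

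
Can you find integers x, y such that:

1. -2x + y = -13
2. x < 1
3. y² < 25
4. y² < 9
No

A contradictory subset is {-2x + y = -13, x < 1, y² < 9}. No integer assignment can satisfy these jointly:

  - -2x + y = -13: is a linear equation tying the variables together
  - x < 1: bounds one variable relative to a constant
  - y² < 9: restricts y to |y| ≤ 2

Range argument: with x ∈ [−∞, 0], y ∈ [-2, 2], the left side of the equation is at least -2, but the right side is -13 < -2. No integer solution exists.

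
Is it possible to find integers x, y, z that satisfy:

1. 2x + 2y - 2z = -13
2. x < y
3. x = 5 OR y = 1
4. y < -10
No

Even the single constraint (2x + 2y - 2z = -13) is infeasible over the integers.

  - 2x + 2y - 2z = -13: every term on the left is divisible by 2, so the LHS ≡ 0 (mod 2), but the RHS -13 is not — no integer solution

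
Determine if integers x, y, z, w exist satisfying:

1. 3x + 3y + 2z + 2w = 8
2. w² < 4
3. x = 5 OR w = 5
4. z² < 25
Yes

Take x = 5, y = -5, z = 4, w = 0. Substituting into each constraint:
  (1) 3(5) + 3(-5) + 2(4) + 2(0) = 8 ✓
  (2) w² = (0)² = 0, and 0 < 4 ✓
  (3) x = 5, target 5 ✓ (first branch holds)
  (4) z² = (4)² = 16, and 16 < 25 ✓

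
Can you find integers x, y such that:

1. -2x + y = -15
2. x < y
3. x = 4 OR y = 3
No

The full constraint system is jointly infeasible over the integers. Each constraint and what it forces:

  - -2x + y = -15: is a linear equation tying the variables together
  - x < y: bounds one variable relative to another variable
  - x = 4 OR y = 3: forces a choice: either x = 4 or y = 3

Split on the disjunction (x = 4 OR y = 3):
  • If x = 4: the equation forces y = -7, giving (x, y) = (4, -7), which violates y > x.
  • If y = 3: the equation forces x = 9, giving (y, x) = (3, 9), which violates y > x.
Both branches are infeasible, so the system has no integer solution.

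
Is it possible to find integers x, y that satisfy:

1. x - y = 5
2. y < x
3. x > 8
Yes

Take x = 9, y = 4. Substituting into each constraint:
  (1) 9 + (-4) = 5 ✓
  (2) 4 < 9 ✓
  (3) 9 > 8 ✓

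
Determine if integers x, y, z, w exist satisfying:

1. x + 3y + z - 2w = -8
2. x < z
Yes

Take x = -1, y = -1, z = 0, w = 2. Substituting into each constraint:
  (1) (-1) + 3(-1) + 0 - 2(2) = -8 ✓
  (2) -1 < 0 ✓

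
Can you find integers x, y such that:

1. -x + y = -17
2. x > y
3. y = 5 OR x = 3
Yes

Take x = 22, y = 5. Substituting into each constraint:
  (1) (-22) + 5 = -17 ✓
  (2) 22 > 5 ✓
  (3) y = 5, target 5 ✓ (first branch holds)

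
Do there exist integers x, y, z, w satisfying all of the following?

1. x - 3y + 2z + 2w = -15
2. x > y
Yes

Take x = 0, y = -1, z = -9, w = 0. Substituting into each constraint:
  (1) 0 - 3(-1) + 2(-9) + 2(0) = -15 ✓
  (2) 0 > -1 ✓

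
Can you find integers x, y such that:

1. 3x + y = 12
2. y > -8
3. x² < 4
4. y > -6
Yes

Take x = 0, y = 12. Substituting into each constraint:
  (1) 3(0) + 12 = 12 ✓
  (2) 12 > -8 ✓
  (3) x² = (0)² = 0, and 0 < 4 ✓
  (4) 12 > -6 ✓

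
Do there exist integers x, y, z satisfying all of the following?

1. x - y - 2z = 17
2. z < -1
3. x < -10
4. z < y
Yes

Take x = -12, y = -9, z = -10. Substituting into each constraint:
  (1) (-12) + 9 - 2(-10) = 17 ✓
  (2) -10 < -1 ✓
  (3) -12 < -10 ✓
  (4) -10 < -9 ✓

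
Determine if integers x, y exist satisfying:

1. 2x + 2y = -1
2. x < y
No

Even the single constraint (2x + 2y = -1) is infeasible over the integers.

  - 2x + 2y = -1: every term on the left is divisible by 2, so the LHS ≡ 0 (mod 2), but the RHS -1 is not — no integer solution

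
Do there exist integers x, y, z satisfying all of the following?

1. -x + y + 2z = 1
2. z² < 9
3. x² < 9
Yes

Take x = 0, y = 1, z = 0. Substituting into each constraint:
  (1) 0 + 1 + 2(0) = 1 ✓
  (2) z² = (0)² = 0, and 0 < 9 ✓
  (3) x² = (0)² = 0, and 0 < 9 ✓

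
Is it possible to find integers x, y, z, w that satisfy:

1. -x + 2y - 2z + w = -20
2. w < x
Yes

Take x = 2, y = -9, z = 0, w = 0. Substituting into each constraint:
  (1) (-2) + 2(-9) - 2(0) + 0 = -20 ✓
  (2) 0 < 2 ✓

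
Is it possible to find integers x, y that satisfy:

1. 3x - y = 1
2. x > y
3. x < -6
Yes

Take x = -7, y = -22. Substituting into each constraint:
  (1) 3(-7) + 22 = 1 ✓
  (2) -7 > -22 ✓
  (3) -7 < -6 ✓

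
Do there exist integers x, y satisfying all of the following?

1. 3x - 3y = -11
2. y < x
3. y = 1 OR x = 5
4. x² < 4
No

Even the single constraint (3x - 3y = -11) is infeasible over the integers.

  - 3x - 3y = -11: every term on the left is divisible by 3, so the LHS ≡ 0 (mod 3), but the RHS -11 is not — no integer solution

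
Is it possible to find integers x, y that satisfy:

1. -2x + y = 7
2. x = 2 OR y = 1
Yes

Take x = -3, y = 1. Substituting into each constraint:
  (1) -2(-3) + 1 = 7 ✓
  (2) y = 1, target 1 ✓ (second branch holds)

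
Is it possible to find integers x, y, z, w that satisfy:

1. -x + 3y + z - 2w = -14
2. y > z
Yes

Take x = 13, y = 0, z = -1, w = 0. Substituting into each constraint:
  (1) (-13) + 3(0) + (-1) - 2(0) = -14 ✓
  (2) 0 > -1 ✓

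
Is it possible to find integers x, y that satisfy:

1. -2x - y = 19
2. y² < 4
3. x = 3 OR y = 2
No

The full constraint system is jointly infeasible over the integers. Each constraint and what it forces:

  - -2x - y = 19: is a linear equation tying the variables together
  - y² < 4: restricts y to |y| ≤ 1
  - x = 3 OR y = 2: forces a choice: either x = 3 or y = 2

Split on the disjunction (x = 3 OR y = 2):
  • If x = 3: the equation forces y = -25, but y² < 4 requires |y| ≤ 1.
  • If y = 2: this contradicts y² < 4, which requires |y| ≤ 1.
Both branches are infeasible, so the system has no integer solution.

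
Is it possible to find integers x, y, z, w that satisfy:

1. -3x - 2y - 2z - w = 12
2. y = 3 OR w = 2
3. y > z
Yes

Take x = -9, y = 3, z = 2, w = 5. Substituting into each constraint:
  (1) -3(-9) - 2(3) - 2(2) + (-5) = 12 ✓
  (2) y = 3, target 3 ✓ (first branch holds)
  (3) 3 > 2 ✓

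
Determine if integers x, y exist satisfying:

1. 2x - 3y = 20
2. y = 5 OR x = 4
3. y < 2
Yes

Take x = 4, y = -4. Substituting into each constraint:
  (1) 2(4) - 3(-4) = 20 ✓
  (2) x = 4, target 4 ✓ (second branch holds)
  (3) -4 < 2 ✓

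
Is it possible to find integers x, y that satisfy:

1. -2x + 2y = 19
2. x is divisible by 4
No

Even the single constraint (-2x + 2y = 19) is infeasible over the integers.

  - -2x + 2y = 19: every term on the left is divisible by 2, so the LHS ≡ 0 (mod 2), but the RHS 19 is not — no integer solution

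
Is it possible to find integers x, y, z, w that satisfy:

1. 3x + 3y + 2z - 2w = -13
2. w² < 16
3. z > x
Yes

Take x = -3, y = 0, z = -2, w = 0. Substituting into each constraint:
  (1) 3(-3) + 3(0) + 2(-2) - 2(0) = -13 ✓
  (2) w² = (0)² = 0, and 0 < 16 ✓
  (3) -2 > -3 ✓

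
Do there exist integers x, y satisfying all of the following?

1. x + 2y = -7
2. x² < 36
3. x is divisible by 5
Yes

Take x = -5, y = -1. Substituting into each constraint:
  (1) (-5) + 2(-1) = -7 ✓
  (2) x² = (-5)² = 25, and 25 < 36 ✓
  (3) -5 = 5 × -1, remainder 0 ✓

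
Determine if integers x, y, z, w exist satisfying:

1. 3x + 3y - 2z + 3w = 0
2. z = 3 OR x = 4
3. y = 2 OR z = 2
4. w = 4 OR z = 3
Yes

Take x = 0, y = 2, z = 3, w = 0. Substituting into each constraint:
  (1) 3(0) + 3(2) - 2(3) + 3(0) = 0 ✓
  (2) z = 3, target 3 ✓ (first branch holds)
  (3) y = 2, target 2 ✓ (first branch holds)
  (4) z = 3, target 3 ✓ (second branch holds)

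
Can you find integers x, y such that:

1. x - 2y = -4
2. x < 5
Yes

Take x = -4, y = 0. Substituting into each constraint:
  (1) (-4) - 2(0) = -4 ✓
  (2) -4 < 5 ✓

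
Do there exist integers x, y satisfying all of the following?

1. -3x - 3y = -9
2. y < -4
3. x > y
Yes

Take x = 8, y = -5. Substituting into each constraint:
  (1) -3(8) - 3(-5) = -9 ✓
  (2) -5 < -4 ✓
  (3) 8 > -5 ✓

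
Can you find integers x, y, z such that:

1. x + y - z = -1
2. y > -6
Yes

Take x = 0, y = -1, z = 0. Substituting into each constraint:
  (1) 0 + (-1) + 0 = -1 ✓
  (2) -1 > -6 ✓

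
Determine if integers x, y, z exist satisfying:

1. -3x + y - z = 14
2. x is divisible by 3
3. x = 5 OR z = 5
Yes

Take x = 6, y = 37, z = 5. Substituting into each constraint:
  (1) -3(6) + 37 + (-5) = 14 ✓
  (2) 6 = 3 × 2, remainder 0 ✓
  (3) z = 5, target 5 ✓ (second branch holds)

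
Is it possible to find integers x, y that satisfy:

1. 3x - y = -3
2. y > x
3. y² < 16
Yes

Take x = -1, y = 0. Substituting into each constraint:
  (1) 3(-1) + 0 = -3 ✓
  (2) 0 > -1 ✓
  (3) y² = (0)² = 0, and 0 < 16 ✓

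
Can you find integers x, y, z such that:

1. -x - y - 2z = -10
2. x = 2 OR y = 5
Yes

Take x = 2, y = 8, z = 0. Substituting into each constraint:
  (1) (-2) + (-8) - 2(0) = -10 ✓
  (2) x = 2, target 2 ✓ (first branch holds)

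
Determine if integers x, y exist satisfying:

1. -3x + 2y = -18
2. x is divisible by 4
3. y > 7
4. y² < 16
No

A contradictory subset is {y > 7, y² < 16}. No integer assignment can satisfy these jointly:

  - y > 7: bounds one variable relative to a constant
  - y² < 16: restricts y to |y| ≤ 3

Direct contradiction: the bounds on y require y ≥ 8 and y ≤ 3 simultaneously, which is empty.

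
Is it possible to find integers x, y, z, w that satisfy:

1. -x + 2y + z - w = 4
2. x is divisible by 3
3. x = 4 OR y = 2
Yes

Take x = 0, y = 2, z = 0, w = 0. Substituting into each constraint:
  (1) 0 + 2(2) + 0 + 0 = 4 ✓
  (2) 0 = 3 × 0, remainder 0 ✓
  (3) y = 2, target 2 ✓ (second branch holds)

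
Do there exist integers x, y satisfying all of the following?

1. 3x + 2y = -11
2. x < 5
Yes

Take x = -5, y = 2. Substituting into each constraint:
  (1) 3(-5) + 2(2) = -11 ✓
  (2) -5 < 5 ✓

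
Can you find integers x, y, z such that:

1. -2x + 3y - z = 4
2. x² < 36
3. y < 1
Yes

Take x = 0, y = 0, z = -4. Substituting into each constraint:
  (1) -2(0) + 3(0) + 4 = 4 ✓
  (2) x² = (0)² = 0, and 0 < 36 ✓
  (3) 0 < 1 ✓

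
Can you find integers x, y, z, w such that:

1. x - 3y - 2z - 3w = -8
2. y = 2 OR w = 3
Yes

Take x = 0, y = 2, z = 1, w = 0. Substituting into each constraint:
  (1) 0 - 3(2) - 2(1) - 3(0) = -8 ✓
  (2) y = 2, target 2 ✓ (first branch holds)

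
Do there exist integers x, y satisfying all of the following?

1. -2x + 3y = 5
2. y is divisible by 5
Yes

Take x = 5, y = 5. Substituting into each constraint:
  (1) -2(5) + 3(5) = 5 ✓
  (2) 5 = 5 × 1, remainder 0 ✓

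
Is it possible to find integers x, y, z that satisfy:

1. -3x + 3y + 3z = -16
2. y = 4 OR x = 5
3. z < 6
No

Even the single constraint (-3x + 3y + 3z = -16) is infeasible over the integers.

  - -3x + 3y + 3z = -16: every term on the left is divisible by 3, so the LHS ≡ 0 (mod 3), but the RHS -16 is not — no integer solution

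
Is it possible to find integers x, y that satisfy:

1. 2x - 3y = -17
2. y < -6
Yes

Take x = -19, y = -7. Substituting into each constraint:
  (1) 2(-19) - 3(-7) = -17 ✓
  (2) -7 < -6 ✓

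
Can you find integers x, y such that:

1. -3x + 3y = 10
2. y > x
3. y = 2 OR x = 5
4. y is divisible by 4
No

Even the single constraint (-3x + 3y = 10) is infeasible over the integers.

  - -3x + 3y = 10: every term on the left is divisible by 3, so the LHS ≡ 0 (mod 3), but the RHS 10 is not — no integer solution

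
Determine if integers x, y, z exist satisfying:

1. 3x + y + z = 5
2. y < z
Yes

Take x = 0, y = 2, z = 3. Substituting into each constraint:
  (1) 3(0) + 2 + 3 = 5 ✓
  (2) 2 < 3 ✓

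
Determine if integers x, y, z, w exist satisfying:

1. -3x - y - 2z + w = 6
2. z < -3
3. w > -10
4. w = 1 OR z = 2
Yes

Take x = 0, y = 3, z = -4, w = 1. Substituting into each constraint:
  (1) -3(0) + (-3) - 2(-4) + 1 = 6 ✓
  (2) -4 < -3 ✓
  (3) 1 > -10 ✓
  (4) w = 1, target 1 ✓ (first branch holds)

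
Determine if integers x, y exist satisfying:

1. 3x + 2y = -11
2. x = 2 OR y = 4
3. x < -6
No

The full constraint system is jointly infeasible over the integers. Each constraint and what it forces:

  - 3x + 2y = -11: is a linear equation tying the variables together
  - x = 2 OR y = 4: forces a choice: either x = 2 or y = 4
  - x < -6: bounds one variable relative to a constant

Split on the disjunction (x = 2 OR y = 4):
  • If x = 2: this contradicts the bound x ≤ -7.
  • If y = 4: with y = 4, every remaining term of the linear equation is divisible by 3, so the left side is ≡ 0 (mod 3); but the right side -19 ≡ 2 (mod 3). No integers can satisfy it.
Both branches are infeasible, so the system has no integer solution.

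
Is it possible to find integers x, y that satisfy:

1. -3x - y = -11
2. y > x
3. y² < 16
No

The full constraint system is jointly infeasible over the integers. Each constraint and what it forces:

  - -3x - y = -11: is a linear equation tying the variables together
  - y > x: bounds one variable relative to another variable
  - y² < 16: restricts y to |y| ≤ 3

Propagating the comparison: x < y and y ≤ 3 give x ≤ 2. Range argument: with x ∈ [−∞, 2], y ∈ [-3, 3], the left side of the equation is at least -9, but the right side is -11 < -9. No integer solution exists.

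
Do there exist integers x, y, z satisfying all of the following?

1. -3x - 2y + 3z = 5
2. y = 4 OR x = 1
Yes

Take x = 1, y = 2, z = 4. Substituting into each constraint:
  (1) -3(1) - 2(2) + 3(4) = 5 ✓
  (2) x = 1, target 1 ✓ (second branch holds)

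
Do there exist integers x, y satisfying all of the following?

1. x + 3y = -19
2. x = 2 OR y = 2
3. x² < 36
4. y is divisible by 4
No

A contradictory subset is {x + 3y = -19, x = 2 OR y = 2, y is divisible by 4}. No integer assignment can satisfy these jointly:

  - x + 3y = -19: is a linear equation tying the variables together
  - x = 2 OR y = 2: forces a choice: either x = 2 or y = 2
  - y is divisible by 4: restricts y to multiples of 4

Split on the disjunction (x = 2 OR y = 2):
  • If x = 2: with x = 2, writing y = 4y', every remaining term of the linear equation is divisible by 12, so the left side is ≡ 0 (mod 12); but the right side -21 ≡ 3 (mod 12). No integers can satisfy it.
  • If y = 2: this contradicts the divisibility constraint — 2 is not a multiple of 4.
Both branches are infeasible, so the system has no integer solution.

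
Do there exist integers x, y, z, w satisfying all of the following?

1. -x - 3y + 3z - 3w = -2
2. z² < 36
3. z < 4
Yes

Take x = 2, y = 0, z = 0, w = 0. Substituting into each constraint:
  (1) (-2) - 3(0) + 3(0) - 3(0) = -2 ✓
  (2) z² = (0)² = 0, and 0 < 36 ✓
  (3) 0 < 4 ✓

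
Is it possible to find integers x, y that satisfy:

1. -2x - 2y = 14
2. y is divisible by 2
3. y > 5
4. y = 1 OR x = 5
No

A contradictory subset is {-2x - 2y = 14, y > 5, y = 1 OR x = 5}. No integer assignment can satisfy these jointly:

  - -2x - 2y = 14: is a linear equation tying the variables together
  - y > 5: bounds one variable relative to a constant
  - y = 1 OR x = 5: forces a choice: either y = 1 or x = 5

Split on the disjunction (y = 1 OR x = 5):
  • If y = 1: this contradicts the bound y ≥ 6.
  • If x = 5: the equation forces y = -12, which contradicts the bound y ≥ 6.
Both branches are infeasible, so the system has no integer solution.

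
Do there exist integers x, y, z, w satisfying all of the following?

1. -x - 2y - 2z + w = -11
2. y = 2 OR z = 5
Yes

Take x = 0, y = 3, z = 5, w = 5. Substituting into each constraint:
  (1) 0 - 2(3) - 2(5) + 5 = -11 ✓
  (2) z = 5, target 5 ✓ (second branch holds)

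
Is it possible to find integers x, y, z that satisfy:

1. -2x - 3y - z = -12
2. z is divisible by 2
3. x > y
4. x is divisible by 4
Yes

Take x = 0, y = -2, z = 18. Substituting into each constraint:
  (1) -2(0) - 3(-2) + (-18) = -12 ✓
  (2) 18 = 2 × 9, remainder 0 ✓
  (3) 0 > -2 ✓
  (4) 0 = 4 × 0, remainder 0 ✓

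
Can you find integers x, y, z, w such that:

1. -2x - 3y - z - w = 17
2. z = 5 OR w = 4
Yes

Take x = 0, y = 0, z = 5, w = -22. Substituting into each constraint:
  (1) -2(0) - 3(0) + (-5) + 22 = 17 ✓
  (2) z = 5, target 5 ✓ (first branch holds)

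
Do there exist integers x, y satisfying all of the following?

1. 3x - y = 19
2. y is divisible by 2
Yes

Take x = 7, y = 2. Substituting into each constraint:
  (1) 3(7) + (-2) = 19 ✓
  (2) 2 = 2 × 1, remainder 0 ✓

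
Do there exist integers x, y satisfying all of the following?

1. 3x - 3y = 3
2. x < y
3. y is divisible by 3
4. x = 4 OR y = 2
No

A contradictory subset is {3x - 3y = 3, x < y}. No integer assignment can satisfy these jointly:

  - 3x - 3y = 3: is a linear equation tying the variables together
  - x < y: bounds one variable relative to another variable

From the equation, x − y = 1, i.e. y − x = -1; but y > x requires y − x ≥ 1. Contradiction.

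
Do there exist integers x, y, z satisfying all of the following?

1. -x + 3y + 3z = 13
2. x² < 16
Yes

Take x = 2, y = 0, z = 5. Substituting into each constraint:
  (1) (-2) + 3(0) + 3(5) = 13 ✓
  (2) x² = (2)² = 4, and 4 < 16 ✓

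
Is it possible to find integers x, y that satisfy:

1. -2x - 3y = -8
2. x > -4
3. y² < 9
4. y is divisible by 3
Yes

Take x = 4, y = 0. Substituting into each constraint:
  (1) -2(4) - 3(0) = -8 ✓
  (2) 4 > -4 ✓
  (3) y² = (0)² = 0, and 0 < 9 ✓
  (4) 0 = 3 × 0, remainder 0 ✓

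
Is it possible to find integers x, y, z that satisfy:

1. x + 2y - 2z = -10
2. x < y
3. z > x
Yes

Take x = 0, y = 1, z = 6. Substituting into each constraint:
  (1) 0 + 2(1) - 2(6) = -10 ✓
  (2) 0 < 1 ✓
  (3) 6 > 0 ✓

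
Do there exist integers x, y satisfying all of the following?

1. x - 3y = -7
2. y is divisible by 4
Yes

Take x = -7, y = 0. Substituting into each constraint:
  (1) (-7) - 3(0) = -7 ✓
  (2) 0 = 4 × 0, remainder 0 ✓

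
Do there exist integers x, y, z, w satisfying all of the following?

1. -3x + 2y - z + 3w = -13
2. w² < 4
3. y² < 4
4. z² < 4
Yes

Take x = 5, y = 1, z = 0, w = 0. Substituting into each constraint:
  (1) -3(5) + 2(1) + 0 + 3(0) = -13 ✓
  (2) w² = (0)² = 0, and 0 < 4 ✓
  (3) y² = (1)² = 1, and 1 < 4 ✓
  (4) z² = (0)² = 0, and 0 < 4 ✓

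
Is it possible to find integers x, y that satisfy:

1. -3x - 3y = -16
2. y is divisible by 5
No

Even the single constraint (-3x - 3y = -16) is infeasible over the integers.

  - -3x - 3y = -16: every term on the left is divisible by 3, so the LHS ≡ 0 (mod 3), but the RHS -16 is not — no integer solution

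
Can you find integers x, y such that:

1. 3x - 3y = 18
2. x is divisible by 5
Yes

Take x = 0, y = -6. Substituting into each constraint:
  (1) 3(0) - 3(-6) = 18 ✓
  (2) 0 = 5 × 0, remainder 0 ✓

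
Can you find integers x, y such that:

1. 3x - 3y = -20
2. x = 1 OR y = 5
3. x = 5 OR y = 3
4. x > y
No

Even the single constraint (3x - 3y = -20) is infeasible over the integers.

  - 3x - 3y = -20: every term on the left is divisible by 3, so the LHS ≡ 0 (mod 3), but the RHS -20 is not — no integer solution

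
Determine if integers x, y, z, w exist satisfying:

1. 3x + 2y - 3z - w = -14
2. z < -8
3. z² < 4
No

A contradictory subset is {z < -8, z² < 4}. No integer assignment can satisfy these jointly:

  - z < -8: bounds one variable relative to a constant
  - z² < 4: restricts z to |z| ≤ 1

Direct contradiction: the bounds on z require z ≥ -1 and z ≤ -9 simultaneously, which is empty.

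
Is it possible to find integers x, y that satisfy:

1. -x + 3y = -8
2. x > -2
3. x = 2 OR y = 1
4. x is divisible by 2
Yes

Take x = 2, y = -2. Substituting into each constraint:
  (1) (-2) + 3(-2) = -8 ✓
  (2) 2 > -2 ✓
  (3) x = 2, target 2 ✓ (first branch holds)
  (4) 2 = 2 × 1, remainder 0 ✓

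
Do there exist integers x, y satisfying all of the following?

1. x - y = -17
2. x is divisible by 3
Yes

Take x = 0, y = 17. Substituting into each constraint:
  (1) 0 + (-17) = -17 ✓
  (2) 0 = 3 × 0, remainder 0 ✓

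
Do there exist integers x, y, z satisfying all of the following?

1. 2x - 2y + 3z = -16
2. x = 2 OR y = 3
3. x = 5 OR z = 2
Yes

Take x = 2, y = 13, z = 2. Substituting into each constraint:
  (1) 2(2) - 2(13) + 3(2) = -16 ✓
  (2) x = 2, target 2 ✓ (first branch holds)
  (3) z = 2, target 2 ✓ (second branch holds)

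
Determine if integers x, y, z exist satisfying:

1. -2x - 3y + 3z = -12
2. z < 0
Yes

Take x = 0, y = 3, z = -1. Substituting into each constraint:
  (1) -2(0) - 3(3) + 3(-1) = -12 ✓
  (2) -1 < 0 ✓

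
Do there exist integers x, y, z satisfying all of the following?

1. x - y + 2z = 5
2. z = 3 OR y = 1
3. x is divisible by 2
Yes

Take x = 0, y = 1, z = 3. Substituting into each constraint:
  (1) 0 + (-1) + 2(3) = 5 ✓
  (2) z = 3, target 3 ✓ (first branch holds)
  (3) 0 = 2 × 0, remainder 0 ✓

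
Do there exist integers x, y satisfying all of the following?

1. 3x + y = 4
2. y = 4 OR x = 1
Yes

Take x = 0, y = 4. Substituting into each constraint:
  (1) 3(0) + 4 = 4 ✓
  (2) y = 4, target 4 ✓ (first branch holds)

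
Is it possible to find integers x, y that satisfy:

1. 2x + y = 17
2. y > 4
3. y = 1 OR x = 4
Yes

Take x = 4, y = 9. Substituting into each constraint:
  (1) 2(4) + 9 = 17 ✓
  (2) 9 > 4 ✓
  (3) x = 4, target 4 ✓ (second branch holds)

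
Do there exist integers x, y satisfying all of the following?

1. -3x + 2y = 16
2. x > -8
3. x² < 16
Yes

Take x = 0, y = 8. Substituting into each constraint:
  (1) -3(0) + 2(8) = 16 ✓
  (2) 0 > -8 ✓
  (3) x² = (0)² = 0, and 0 < 16 ✓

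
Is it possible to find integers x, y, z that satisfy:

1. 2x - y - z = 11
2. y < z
Yes

Take x = 6, y = 0, z = 1. Substituting into each constraint:
  (1) 2(6) + 0 + (-1) = 11 ✓
  (2) 0 < 1 ✓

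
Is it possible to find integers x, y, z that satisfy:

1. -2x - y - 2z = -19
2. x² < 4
Yes

Take x = 0, y = 1, z = 9. Substituting into each constraint:
  (1) -2(0) + (-1) - 2(9) = -19 ✓
  (2) x² = (0)² = 0, and 0 < 4 ✓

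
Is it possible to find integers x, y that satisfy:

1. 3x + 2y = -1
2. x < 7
Yes

Take x = 1, y = -2. Substituting into each constraint:
  (1) 3(1) + 2(-2) = -1 ✓
  (2) 1 < 7 ✓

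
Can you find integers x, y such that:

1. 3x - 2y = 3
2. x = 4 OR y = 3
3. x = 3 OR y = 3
Yes

Take x = 3, y = 3. Substituting into each constraint:
  (1) 3(3) - 2(3) = 3 ✓
  (2) y = 3, target 3 ✓ (second branch holds)
  (3) x = 3, target 3 ✓ (first branch holds)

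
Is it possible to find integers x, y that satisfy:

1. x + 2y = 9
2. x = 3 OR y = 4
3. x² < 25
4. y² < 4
No

A contradictory subset is {x + 2y = 9, x = 3 OR y = 4, y² < 4}. No integer assignment can satisfy these jointly:

  - x + 2y = 9: is a linear equation tying the variables together
  - x = 3 OR y = 4: forces a choice: either x = 3 or y = 4
  - y² < 4: restricts y to |y| ≤ 1

Split on the disjunction (x = 3 OR y = 4):
  • If x = 3: the equation forces y = 3, but y² < 4 requires |y| ≤ 1.
  • If y = 4: this contradicts y² < 4, which requires |y| ≤ 1.
Both branches are infeasible, so the system has no integer solution.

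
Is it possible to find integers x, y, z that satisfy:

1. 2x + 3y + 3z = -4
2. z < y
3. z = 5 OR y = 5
Yes

Take x = -14, y = 5, z = 3. Substituting into each constraint:
  (1) 2(-14) + 3(5) + 3(3) = -4 ✓
  (2) 3 < 5 ✓
  (3) y = 5, target 5 ✓ (second branch holds)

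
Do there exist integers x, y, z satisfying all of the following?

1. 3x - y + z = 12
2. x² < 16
Yes

Take x = 0, y = -12, z = 0. Substituting into each constraint:
  (1) 3(0) + 12 + 0 = 12 ✓
  (2) x² = (0)² = 0, and 0 < 16 ✓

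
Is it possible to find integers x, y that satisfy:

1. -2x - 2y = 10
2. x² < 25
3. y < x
Yes

Take x = -2, y = -3. Substituting into each constraint:
  (1) -2(-2) - 2(-3) = 10 ✓
  (2) x² = (-2)² = 4, and 4 < 25 ✓
  (3) -3 < -2 ✓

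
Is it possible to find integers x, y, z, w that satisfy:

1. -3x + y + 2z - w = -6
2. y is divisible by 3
Yes

Take x = 2, y = 0, z = 0, w = 0. Substituting into each constraint:
  (1) -3(2) + 0 + 2(0) + 0 = -6 ✓
  (2) 0 = 3 × 0, remainder 0 ✓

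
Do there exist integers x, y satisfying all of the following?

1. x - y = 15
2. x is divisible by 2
Yes

Take x = 0, y = -15. Substituting into each constraint:
  (1) 0 + 15 = 15 ✓
  (2) 0 = 2 × 0, remainder 0 ✓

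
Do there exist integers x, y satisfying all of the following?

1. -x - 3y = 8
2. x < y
Yes

Take x = -5, y = -1. Substituting into each constraint:
  (1) 5 - 3(-1) = 8 ✓
  (2) -5 < -1 ✓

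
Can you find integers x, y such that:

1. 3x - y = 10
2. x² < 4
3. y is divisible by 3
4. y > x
No

A contradictory subset is {3x - y = 10, y is divisible by 3}. No integer assignment can satisfy these jointly:

  - 3x - y = 10: is a linear equation tying the variables together
  - y is divisible by 3: restricts y to multiples of 3

Modular obstruction: writing y = 3y', every remaining term of the linear equation is divisible by 3, so the left side is ≡ 0 (mod 3); but the right side 10 ≡ 1 (mod 3). No integers can satisfy it.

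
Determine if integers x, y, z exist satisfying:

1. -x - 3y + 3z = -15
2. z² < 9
Yes

Take x = 15, y = 0, z = 0. Substituting into each constraint:
  (1) (-15) - 3(0) + 3(0) = -15 ✓
  (2) z² = (0)² = 0, and 0 < 9 ✓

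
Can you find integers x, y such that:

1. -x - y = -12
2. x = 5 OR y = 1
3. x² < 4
No

The full constraint system is jointly infeasible over the integers. Each constraint and what it forces:

  - -x - y = -12: is a linear equation tying the variables together
  - x = 5 OR y = 1: forces a choice: either x = 5 or y = 1
  - x² < 4: restricts x to |x| ≤ 1

Split on the disjunction (x = 5 OR y = 1):
  • If x = 5: this contradicts x² < 4, which requires |x| ≤ 1.
  • If y = 1: the equation forces x = 11, but x² < 4 requires |x| ≤ 1.
Both branches are infeasible, so the system has no integer solution.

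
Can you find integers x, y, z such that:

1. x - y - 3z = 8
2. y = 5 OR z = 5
Yes

Take x = 23, y = 0, z = 5. Substituting into each constraint:
  (1) 23 + 0 - 3(5) = 8 ✓
  (2) z = 5, target 5 ✓ (second branch holds)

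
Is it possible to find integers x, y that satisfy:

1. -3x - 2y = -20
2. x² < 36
Yes

Take x = 0, y = 10. Substituting into each constraint:
  (1) -3(0) - 2(10) = -20 ✓
  (2) x² = (0)² = 0, and 0 < 36 ✓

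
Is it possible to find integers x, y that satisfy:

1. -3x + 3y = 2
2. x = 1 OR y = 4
No

Even the single constraint (-3x + 3y = 2) is infeasible over the integers.

  - -3x + 3y = 2: every term on the left is divisible by 3, so the LHS ≡ 0 (mod 3), but the RHS 2 is not — no integer solution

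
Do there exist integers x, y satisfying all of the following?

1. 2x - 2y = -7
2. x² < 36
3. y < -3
No

Even the single constraint (2x - 2y = -7) is infeasible over the integers.

  - 2x - 2y = -7: every term on the left is divisible by 2, so the LHS ≡ 0 (mod 2), but the RHS -7 is not — no integer solution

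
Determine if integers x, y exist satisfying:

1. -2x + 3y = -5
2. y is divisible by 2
No

The full constraint system is jointly infeasible over the integers. Each constraint and what it forces:

  - -2x + 3y = -5: is a linear equation tying the variables together
  - y is divisible by 2: restricts y to multiples of 2

Modular obstruction: writing y = 2y', every remaining term of the linear equation is divisible by 2, so the left side is ≡ 0 (mod 2); but the right side -5 ≡ 1 (mod 2). No integers can satisfy it.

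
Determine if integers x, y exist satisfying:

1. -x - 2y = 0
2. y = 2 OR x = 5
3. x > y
No

The full constraint system is jointly infeasible over the integers. Each constraint and what it forces:

  - -x - 2y = 0: is a linear equation tying the variables together
  - y = 2 OR x = 5: forces a choice: either y = 2 or x = 5
  - x > y: bounds one variable relative to another variable

Split on the disjunction (y = 2 OR x = 5):
  • If y = 2: the equation forces x = -4, giving (y, x) = (2, -4), which violates x > y.
  • If x = 5: with x = 5, every remaining term of the linear equation is divisible by 2, so the left side is ≡ 0 (mod 2); but the right side 5 ≡ 1 (mod 2). No integers can satisfy it.
Both branches are infeasible, so the system has no integer solution.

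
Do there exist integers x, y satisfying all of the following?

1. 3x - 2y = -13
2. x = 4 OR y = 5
Yes

Take x = -1, y = 5. Substituting into each constraint:
  (1) 3(-1) - 2(5) = -13 ✓
  (2) y = 5, target 5 ✓ (second branch holds)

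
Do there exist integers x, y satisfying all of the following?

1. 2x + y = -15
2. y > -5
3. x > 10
No

The full constraint system is jointly infeasible over the integers. Each constraint and what it forces:

  - 2x + y = -15: is a linear equation tying the variables together
  - y > -5: bounds one variable relative to a constant
  - x > 10: bounds one variable relative to a constant

Range argument: with x ∈ [11, ∞], y ∈ [-4, ∞], the left side of the equation is at least 18, but the right side is -15 < 18. No integer solution exists.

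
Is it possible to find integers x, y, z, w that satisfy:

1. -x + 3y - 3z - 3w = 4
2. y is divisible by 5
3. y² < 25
Yes

Take x = 2, y = 0, z = -2, w = 0. Substituting into each constraint:
  (1) (-2) + 3(0) - 3(-2) - 3(0) = 4 ✓
  (2) 0 = 5 × 0, remainder 0 ✓
  (3) y² = (0)² = 0, and 0 < 25 ✓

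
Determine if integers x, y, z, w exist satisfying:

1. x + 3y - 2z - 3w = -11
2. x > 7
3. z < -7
Yes

Take x = 9, y = 0, z = -8, w = 12. Substituting into each constraint:
  (1) 9 + 3(0) - 2(-8) - 3(12) = -11 ✓
  (2) 9 > 7 ✓
  (3) -8 < -7 ✓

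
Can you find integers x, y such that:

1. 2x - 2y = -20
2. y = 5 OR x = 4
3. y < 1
No

The full constraint system is jointly infeasible over the integers. Each constraint and what it forces:

  - 2x - 2y = -20: is a linear equation tying the variables together
  - y = 5 OR x = 4: forces a choice: either y = 5 or x = 4
  - y < 1: bounds one variable relative to a constant

Split on the disjunction (y = 5 OR x = 4):
  • If y = 5: this contradicts the bound y ≤ 0.
  • If x = 4: the equation forces y = 14, which contradicts the bound y ≤ 0.
Both branches are infeasible, so the system has no integer solution.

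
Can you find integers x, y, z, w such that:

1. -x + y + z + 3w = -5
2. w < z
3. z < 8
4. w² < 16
Yes

Take x = 0, y = -6, z = 1, w = 0. Substituting into each constraint:
  (1) 0 + (-6) + 1 + 3(0) = -5 ✓
  (2) 0 < 1 ✓
  (3) 1 < 8 ✓
  (4) w² = (0)² = 0, and 0 < 16 ✓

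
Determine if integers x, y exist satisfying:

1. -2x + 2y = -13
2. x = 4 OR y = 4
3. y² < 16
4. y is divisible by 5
No

Even the single constraint (-2x + 2y = -13) is infeasible over the integers.

  - -2x + 2y = -13: every term on the left is divisible by 2, so the LHS ≡ 0 (mod 2), but the RHS -13 is not — no integer solution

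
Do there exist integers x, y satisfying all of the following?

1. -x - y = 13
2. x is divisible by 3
Yes

Take x = 0, y = -13. Substituting into each constraint:
  (1) 0 + 13 = 13 ✓
  (2) 0 = 3 × 0, remainder 0 ✓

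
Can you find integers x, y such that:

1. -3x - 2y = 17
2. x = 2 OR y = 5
Yes

Take x = -9, y = 5. Substituting into each constraint:
  (1) -3(-9) - 2(5) = 17 ✓
  (2) y = 5, target 5 ✓ (second branch holds)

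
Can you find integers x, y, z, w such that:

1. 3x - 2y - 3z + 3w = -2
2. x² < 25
Yes

Take x = 0, y = 1, z = 0, w = 0. Substituting into each constraint:
  (1) 3(0) - 2(1) - 3(0) + 3(0) = -2 ✓
  (2) x² = (0)² = 0, and 0 < 25 ✓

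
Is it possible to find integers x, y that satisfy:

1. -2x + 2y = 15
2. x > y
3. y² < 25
No

Even the single constraint (-2x + 2y = 15) is infeasible over the integers.

  - -2x + 2y = 15: every term on the left is divisible by 2, so the LHS ≡ 0 (mod 2), but the RHS 15 is not — no integer solution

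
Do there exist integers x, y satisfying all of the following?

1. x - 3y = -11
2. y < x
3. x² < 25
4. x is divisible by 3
No

A contradictory subset is {x - 3y = -11, x is divisible by 3}. No integer assignment can satisfy these jointly:

  - x - 3y = -11: is a linear equation tying the variables together
  - x is divisible by 3: restricts x to multiples of 3

Modular obstruction: writing x = 3x', every remaining term of the linear equation is divisible by 3, so the left side is ≡ 0 (mod 3); but the right side -11 ≡ 1 (mod 3). No integers can satisfy it.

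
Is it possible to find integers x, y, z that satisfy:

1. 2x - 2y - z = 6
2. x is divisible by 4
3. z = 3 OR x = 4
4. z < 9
Yes

Take x = 4, y = -1, z = 4. Substituting into each constraint:
  (1) 2(4) - 2(-1) + (-4) = 6 ✓
  (2) 4 = 4 × 1, remainder 0 ✓
  (3) x = 4, target 4 ✓ (second branch holds)
  (4) 4 < 9 ✓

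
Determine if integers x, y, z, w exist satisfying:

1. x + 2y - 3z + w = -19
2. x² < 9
Yes

Take x = 0, y = -10, z = 0, w = 1. Substituting into each constraint:
  (1) 0 + 2(-10) - 3(0) + 1 = -19 ✓
  (2) x² = (0)² = 0, and 0 < 9 ✓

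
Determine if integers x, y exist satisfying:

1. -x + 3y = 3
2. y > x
Yes

Take x = 0, y = 1. Substituting into each constraint:
  (1) 0 + 3(1) = 3 ✓
  (2) 1 > 0 ✓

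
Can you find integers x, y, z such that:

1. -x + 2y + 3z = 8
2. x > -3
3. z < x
Yes

Take x = 0, y = 7, z = -2. Substituting into each constraint:
  (1) 0 + 2(7) + 3(-2) = 8 ✓
  (2) 0 > -3 ✓
  (3) -2 < 0 ✓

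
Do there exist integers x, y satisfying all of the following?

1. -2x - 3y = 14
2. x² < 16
Yes

Take x = 2, y = -6. Substituting into each constraint:
  (1) -2(2) - 3(-6) = 14 ✓
  (2) x² = (2)² = 4, and 4 < 16 ✓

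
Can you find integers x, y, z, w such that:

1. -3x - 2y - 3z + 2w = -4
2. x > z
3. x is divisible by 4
Yes

Take x = 0, y = 0, z = -2, w = -5. Substituting into each constraint:
  (1) -3(0) - 2(0) - 3(-2) + 2(-5) = -4 ✓
  (2) 0 > -2 ✓
  (3) 0 = 4 × 0, remainder 0 ✓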